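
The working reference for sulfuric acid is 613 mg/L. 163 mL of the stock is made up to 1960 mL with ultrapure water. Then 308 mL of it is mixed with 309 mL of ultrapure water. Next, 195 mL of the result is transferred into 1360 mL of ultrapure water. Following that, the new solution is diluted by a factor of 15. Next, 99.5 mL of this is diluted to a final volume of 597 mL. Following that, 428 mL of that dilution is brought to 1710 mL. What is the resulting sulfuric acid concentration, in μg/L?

8.87 μg/L

Overall dilution factor = 12.02 × 2.003 × 7.974 × 15 × 6 × 3.995 = 6.91 × 10⁴.
613 mg/L / 6.91 × 10⁴ = 8.87 × 10⁻³ mg/L = 8.87 μg/L.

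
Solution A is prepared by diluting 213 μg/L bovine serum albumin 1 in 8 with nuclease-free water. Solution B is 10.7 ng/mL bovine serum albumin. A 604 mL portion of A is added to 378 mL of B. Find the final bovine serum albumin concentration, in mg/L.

C_A = 213 μg/L / 8 = 26.6 μg/L.
C_B = 10.7 ng/mL = 10.7 μg/L.
C_mix = (C_A·V_A + C_B·V_B)/(V_A + V_B) = (26.6×604 + 10.7×378) / 982.0 = 20.5 μg/L = 0.0205 mg/L.

0.0205 mg/L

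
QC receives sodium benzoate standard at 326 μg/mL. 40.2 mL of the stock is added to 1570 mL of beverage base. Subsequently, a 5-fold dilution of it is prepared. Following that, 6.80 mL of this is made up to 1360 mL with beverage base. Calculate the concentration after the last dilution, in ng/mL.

8.14 ng/mL

Overall dilution factor = 40.05 × 5 × 200 = 4.01 × 10⁴.
326 μg/mL / 4.01 × 10⁴ = 8.14 × 10⁻³ μg/mL = 8.14 ng/mL.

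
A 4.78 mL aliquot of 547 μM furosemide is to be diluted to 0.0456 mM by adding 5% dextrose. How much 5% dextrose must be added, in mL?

52.6 mL

0.0456 mM = 45.6 μM.
V₂ = C₁V₁/C₂ = 547 × 4.78 / 45.6 = 57.3 mL.
Diluent to add = V₂ − V₁ = 57.3 − 4.78 = 52.6 mL.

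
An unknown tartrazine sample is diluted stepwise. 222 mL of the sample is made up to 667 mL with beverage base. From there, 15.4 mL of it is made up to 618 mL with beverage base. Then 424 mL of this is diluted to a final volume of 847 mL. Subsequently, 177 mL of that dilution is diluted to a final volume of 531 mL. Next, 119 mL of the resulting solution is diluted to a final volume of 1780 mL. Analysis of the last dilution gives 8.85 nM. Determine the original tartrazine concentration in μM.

95.7 μM

Overall dilution factor = 3.005 × 40.13 × 1.998 × 3 × 14.96 = 1.08 × 10⁴.
Original = 8.85 nM × 1.08 × 10⁴ = 9.57 × 10⁴ nM = 95.7 μM.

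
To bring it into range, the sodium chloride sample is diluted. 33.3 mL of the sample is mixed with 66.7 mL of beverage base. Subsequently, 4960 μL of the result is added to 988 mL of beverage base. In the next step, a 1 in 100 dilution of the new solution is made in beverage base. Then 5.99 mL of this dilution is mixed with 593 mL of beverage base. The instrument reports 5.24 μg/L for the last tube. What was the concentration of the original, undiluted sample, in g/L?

Overall dilution factor = 3.003 × 200.2 × 100 × 100.00 = 6.01 × 10⁶.
Original = 5.24 μg/L × 6.01 × 10⁶ = 3.15 × 10⁷ μg/L = 31.5 g/L.

31.5 g/L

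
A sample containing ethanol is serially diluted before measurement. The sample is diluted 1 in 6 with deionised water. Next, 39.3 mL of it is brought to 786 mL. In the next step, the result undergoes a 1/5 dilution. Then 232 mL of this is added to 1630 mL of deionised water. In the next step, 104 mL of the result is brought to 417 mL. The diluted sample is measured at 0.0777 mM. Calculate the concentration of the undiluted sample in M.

Overall dilution factor = 6 × 20 × 5 × 8.026 × 4.010 = 1.93 × 10⁴.
Original = 0.0777 mM × 1.93 × 10⁴ = 1500 mM = 1.50 M.

1.50 M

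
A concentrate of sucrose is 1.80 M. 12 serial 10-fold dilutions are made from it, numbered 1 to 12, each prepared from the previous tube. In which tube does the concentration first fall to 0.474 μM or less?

tube 7

Tube n has concentration 1.80 M / 10ⁿ.
Need 10ⁿ ≥ 1.80 M / 0.474 μM = 3.80 × 10⁶, so n ≥ 6.58.
First such tube: n = 7.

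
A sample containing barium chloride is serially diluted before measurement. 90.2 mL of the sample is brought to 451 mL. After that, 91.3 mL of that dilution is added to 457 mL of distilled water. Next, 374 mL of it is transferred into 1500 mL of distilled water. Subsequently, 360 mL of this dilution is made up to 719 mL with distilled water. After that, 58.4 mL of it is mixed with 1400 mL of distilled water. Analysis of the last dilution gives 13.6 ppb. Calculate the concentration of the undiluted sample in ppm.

Overall dilution factor = 5 × 6.005 × 5.011 × 1.997 × 24.97 = 7504.
Original = 13.6 ppb × 7504 = 1.02 × 10⁵ ppb = 102 ppm.

102 ppm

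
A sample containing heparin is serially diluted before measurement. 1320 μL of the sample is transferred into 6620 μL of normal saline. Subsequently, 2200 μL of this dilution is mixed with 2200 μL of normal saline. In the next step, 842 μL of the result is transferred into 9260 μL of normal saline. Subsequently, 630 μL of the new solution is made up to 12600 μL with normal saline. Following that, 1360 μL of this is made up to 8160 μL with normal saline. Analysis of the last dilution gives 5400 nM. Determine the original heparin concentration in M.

Overall dilution factor = 6.015 × 2 × 12.00 × 20 × 6 = 1.73 × 10⁴.
Original = 5400 nM × 1.73 × 10⁴ = 9.35 × 10⁷ nM = 0.0935 M.

0.0935 M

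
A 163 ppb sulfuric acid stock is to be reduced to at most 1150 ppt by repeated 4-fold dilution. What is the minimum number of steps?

4

Need 4ⁿ ≥ 142, so n ≥ log(142)/log(4) = 3.57.
Minimum whole steps: n = 4.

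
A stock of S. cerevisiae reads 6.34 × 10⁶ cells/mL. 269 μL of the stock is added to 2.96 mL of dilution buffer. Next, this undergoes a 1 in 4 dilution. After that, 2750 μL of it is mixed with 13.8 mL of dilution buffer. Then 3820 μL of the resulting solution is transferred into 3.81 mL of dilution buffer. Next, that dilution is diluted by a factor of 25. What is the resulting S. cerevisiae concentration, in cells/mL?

439 cells/mL

Overall dilution factor = 12.00 × 4 × 6.018 × 1.997 × 25 = 1.44 × 10⁴.
6.34 × 10⁶ cells/mL / 1.44 × 10⁴ = 439 cells/mL.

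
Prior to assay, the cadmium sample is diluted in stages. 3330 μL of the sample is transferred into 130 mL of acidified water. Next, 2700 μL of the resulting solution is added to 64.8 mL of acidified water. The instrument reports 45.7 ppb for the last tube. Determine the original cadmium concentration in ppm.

45.7 ppm

Overall dilution factor = 40.04 × 25 = 1001.
Original = 45.7 ppb × 1001 = 4.57 × 10⁴ ppb = 45.7 ppm.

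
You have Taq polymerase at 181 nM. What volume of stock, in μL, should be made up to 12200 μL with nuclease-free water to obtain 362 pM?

362 pM = 0.362 nM.
V₁ = C₂V₂/C₁ = 0.362 × 12200 / 181 = 24.4 μL.

24.4 μL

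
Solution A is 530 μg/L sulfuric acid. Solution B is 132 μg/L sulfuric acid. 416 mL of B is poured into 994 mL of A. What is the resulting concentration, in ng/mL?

C_mix = (C_A·V_A + C_B·V_B)/(V_A + V_B) = (530×994 + 132×416) / 1410 = 413 μg/L = 413 ng/mL.

413 ng/mL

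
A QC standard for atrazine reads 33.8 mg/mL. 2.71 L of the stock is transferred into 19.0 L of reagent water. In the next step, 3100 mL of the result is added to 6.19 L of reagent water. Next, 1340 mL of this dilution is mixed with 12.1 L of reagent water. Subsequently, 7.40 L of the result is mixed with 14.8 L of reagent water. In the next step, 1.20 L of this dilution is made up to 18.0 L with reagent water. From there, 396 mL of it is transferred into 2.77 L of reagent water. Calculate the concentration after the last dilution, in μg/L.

Overall dilution factor = 8.011 × 2.997 × 10.03 × 3 × 15 × 7.995 = 8.66 × 10⁴.
33.8 mg/mL / 8.66 × 10⁴ = 3.90 × 10⁻⁴ mg/mL = 390 μg/L.

390 μg/L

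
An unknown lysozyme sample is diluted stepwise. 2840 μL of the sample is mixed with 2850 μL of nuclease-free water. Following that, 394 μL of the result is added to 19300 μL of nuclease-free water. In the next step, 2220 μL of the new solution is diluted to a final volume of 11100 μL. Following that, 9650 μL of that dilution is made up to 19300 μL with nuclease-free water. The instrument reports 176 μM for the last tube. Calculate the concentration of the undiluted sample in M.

Overall dilution factor = 2.004 × 49.98 × 5 × 2 = 1001.
Original = 176 μM × 1001 = 1.76 × 10⁵ μM = 0.176 M.

0.176 M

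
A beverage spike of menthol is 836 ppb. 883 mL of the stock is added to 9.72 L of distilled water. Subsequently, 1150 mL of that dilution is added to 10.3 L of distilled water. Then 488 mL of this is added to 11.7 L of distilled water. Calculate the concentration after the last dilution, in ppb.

Overall dilution factor = 12.01 × 9.957 × 24.98 = 2986.
836 ppb / 2986 = 0.280 ppb.

0.280 ppb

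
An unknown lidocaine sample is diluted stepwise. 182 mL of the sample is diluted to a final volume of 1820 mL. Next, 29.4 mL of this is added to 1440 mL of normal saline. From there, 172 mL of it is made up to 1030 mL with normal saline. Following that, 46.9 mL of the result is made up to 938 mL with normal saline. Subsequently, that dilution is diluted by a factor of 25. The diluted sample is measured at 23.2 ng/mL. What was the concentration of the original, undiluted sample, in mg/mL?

Overall dilution factor = 10 × 49.98 × 5.988 × 20 × 25 = 1.50 × 10⁶.
Original = 23.2 ng/mL × 1.50 × 10⁶ = 3.47 × 10⁷ ng/mL = 34.7 mg/mL.

34.7 mg/mL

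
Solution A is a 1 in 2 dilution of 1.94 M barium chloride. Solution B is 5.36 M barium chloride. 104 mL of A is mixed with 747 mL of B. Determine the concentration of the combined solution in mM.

4820 mM

C_A = 1.94 M / 2 = 0.970 M.
C_mix = (C_A·V_A + C_B·V_B)/(V_A + V_B) = (0.970×104 + 5.36×747) / 851.0 = 4.82 M = 4820 mM.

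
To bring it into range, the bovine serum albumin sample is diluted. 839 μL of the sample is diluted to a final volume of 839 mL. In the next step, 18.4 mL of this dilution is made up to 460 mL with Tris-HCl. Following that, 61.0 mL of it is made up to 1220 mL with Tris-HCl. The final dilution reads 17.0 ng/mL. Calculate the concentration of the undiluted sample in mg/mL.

8.50 mg/mL

Overall dilution factor = 1000 × 25 × 20 = 5.00 × 10⁵.
Original = 17.0 ng/mL × 5.00 × 10⁵ = 8.50 × 10⁶ ng/mL = 8.50 mg/mL.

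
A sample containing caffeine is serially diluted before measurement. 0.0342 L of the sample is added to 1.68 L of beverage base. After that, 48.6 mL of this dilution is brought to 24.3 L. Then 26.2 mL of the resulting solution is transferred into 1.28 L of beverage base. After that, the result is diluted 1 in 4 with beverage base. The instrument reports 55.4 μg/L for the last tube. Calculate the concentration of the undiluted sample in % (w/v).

27.7 % (w/v)

Overall dilution factor = 50.12 × 500 × 49.85 × 4 = 5.00 × 10⁶.
Original = 55.4 μg/L × 5.00 × 10⁶ = 2.77 × 10⁸ μg/L = 27.7 % (w/v).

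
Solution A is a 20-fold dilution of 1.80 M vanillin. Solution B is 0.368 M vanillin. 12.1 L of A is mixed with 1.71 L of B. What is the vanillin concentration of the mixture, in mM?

C_A = 1.80 M / 20 = 0.0900 M.
C_mix = (C_A·V_A + C_B·V_B)/(V_A + V_B) = (0.0900×12.1 + 0.368×1.71) / 13.81 = 0.124 M = 124 mM.

124 mM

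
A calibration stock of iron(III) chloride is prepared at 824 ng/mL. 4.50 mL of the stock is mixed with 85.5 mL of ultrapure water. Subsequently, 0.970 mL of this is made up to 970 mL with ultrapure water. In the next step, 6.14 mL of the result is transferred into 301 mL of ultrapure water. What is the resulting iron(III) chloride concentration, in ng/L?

Overall dilution factor = 20 × 1000 × 50.02 = 1.00 × 10⁶.
824 ng/mL / 1.00 × 10⁶ = 8.24 × 10⁻⁴ ng/mL = 0.824 ng/L.

0.824 ng/L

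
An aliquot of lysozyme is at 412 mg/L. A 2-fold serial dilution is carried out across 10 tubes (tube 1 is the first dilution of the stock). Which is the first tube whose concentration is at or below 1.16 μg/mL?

tube 9

Tube n has concentration 412 mg/L / 2ⁿ.
Need 2ⁿ ≥ 412 mg/L / 1.16 μg/mL = 355, so n ≥ 8.47.
First such tube: n = 9.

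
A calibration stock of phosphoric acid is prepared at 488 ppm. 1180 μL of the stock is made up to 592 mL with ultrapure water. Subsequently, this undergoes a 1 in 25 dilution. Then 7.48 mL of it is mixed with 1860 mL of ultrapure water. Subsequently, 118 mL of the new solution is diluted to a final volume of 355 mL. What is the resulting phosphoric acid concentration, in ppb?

Overall dilution factor = 501.7 × 25 × 249.7 × 3.008 = 9.42 × 10⁶.
488 ppm / 9.42 × 10⁶ = 5.18 × 10⁻⁵ ppm = 0.0518 ppb.

0.0518 ppb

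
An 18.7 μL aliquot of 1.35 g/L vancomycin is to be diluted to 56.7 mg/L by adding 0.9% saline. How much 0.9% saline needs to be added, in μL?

56.7 mg/L = 0.0567 g/L.
V₂ = C₁V₁/C₂ = 1.35 × 18.7 / 0.0567 = 445 μL.
Diluent to add = V₂ − V₁ = 445 − 18.7 = 427 μL.

427 μL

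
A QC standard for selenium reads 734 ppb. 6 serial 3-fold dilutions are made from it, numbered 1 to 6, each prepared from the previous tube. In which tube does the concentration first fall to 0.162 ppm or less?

tube 2

Tube n has concentration 734 ppb / 3ⁿ.
Need 3ⁿ ≥ 734 ppb / 0.162 ppm = 4.53, so n ≥ 1.38.
First such tube: n = 2.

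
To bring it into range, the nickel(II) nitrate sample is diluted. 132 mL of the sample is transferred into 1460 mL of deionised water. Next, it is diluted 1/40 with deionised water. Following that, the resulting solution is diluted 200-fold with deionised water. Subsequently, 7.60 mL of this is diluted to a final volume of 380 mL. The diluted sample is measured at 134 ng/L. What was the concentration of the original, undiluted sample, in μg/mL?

Overall dilution factor = 12.06 × 40 × 200 × 50 = 4.82 × 10⁶.
Original = 134 ng/L × 4.82 × 10⁶ = 6.46 × 10⁸ ng/L = 646 μg/mL.

646 μg/mL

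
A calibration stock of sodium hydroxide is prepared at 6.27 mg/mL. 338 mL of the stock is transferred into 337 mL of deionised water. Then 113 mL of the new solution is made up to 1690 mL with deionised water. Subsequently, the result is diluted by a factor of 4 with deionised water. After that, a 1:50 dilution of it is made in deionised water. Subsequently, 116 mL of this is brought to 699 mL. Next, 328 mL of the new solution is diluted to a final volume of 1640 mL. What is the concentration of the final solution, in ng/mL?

Overall dilution factor = 1.997 × 14.96 × 4 × 50 × 6.026 × 5 = 1.80 × 10⁵.
6.27 mg/mL / 1.80 × 10⁵ = 3.48 × 10⁻⁵ mg/mL = 34.8 ng/mL.

34.8 ng/mL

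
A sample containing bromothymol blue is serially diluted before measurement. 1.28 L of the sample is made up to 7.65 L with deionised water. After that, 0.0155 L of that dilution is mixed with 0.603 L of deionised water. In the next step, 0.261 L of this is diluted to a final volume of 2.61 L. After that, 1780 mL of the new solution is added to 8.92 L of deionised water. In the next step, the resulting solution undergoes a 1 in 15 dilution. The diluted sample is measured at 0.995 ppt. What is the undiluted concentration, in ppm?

0.214 ppm

Overall dilution factor = 5.977 × 39.90 × 10 × 6.011 × 15 = 2.15 × 10⁵.
Original = 0.995 ppt × 2.15 × 10⁵ = 2.14 × 10⁵ ppt = 0.214 ppm.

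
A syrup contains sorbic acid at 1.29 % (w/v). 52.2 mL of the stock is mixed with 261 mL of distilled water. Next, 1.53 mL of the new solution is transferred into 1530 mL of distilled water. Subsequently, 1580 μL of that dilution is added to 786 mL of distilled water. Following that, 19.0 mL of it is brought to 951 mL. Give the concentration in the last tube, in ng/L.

86.1 ng/L

Overall dilution factor = 6 × 1001 × 498.5 × 50.05 = 1.50 × 10⁸.
1.29 % (w/v) / 1.50 × 10⁸ = 8.61 × 10⁻⁹ % (w/v) = 86.1 ng/L.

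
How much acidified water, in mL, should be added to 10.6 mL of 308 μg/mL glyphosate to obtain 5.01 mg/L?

641 mL

5.01 mg/L = 5.01 μg/mL.
V₂ = C₁V₁/C₂ = 308 × 10.6 / 5.01 = 652 mL.
Diluent to add = V₂ − V₁ = 652 − 10.6 = 641 mL.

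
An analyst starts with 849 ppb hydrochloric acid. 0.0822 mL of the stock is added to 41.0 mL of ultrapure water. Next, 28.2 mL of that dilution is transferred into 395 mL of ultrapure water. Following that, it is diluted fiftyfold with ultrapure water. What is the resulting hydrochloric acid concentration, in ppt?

2.26 ppt

Overall dilution factor = 499.8 × 15.01 × 50 = 3.75 × 10⁵.
849 ppb / 3.75 × 10⁵ = 2.26 × 10⁻³ ppb = 2.26 ppt.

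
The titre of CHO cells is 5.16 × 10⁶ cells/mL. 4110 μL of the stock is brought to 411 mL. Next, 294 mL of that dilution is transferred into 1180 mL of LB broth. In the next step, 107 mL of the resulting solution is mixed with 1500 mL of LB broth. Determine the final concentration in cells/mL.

685 cells/mL

Overall dilution factor = 100 × 5.014 × 15.02 = 7530.
5.16 × 10⁶ cells/mL / 7530 = 685 cells/mL.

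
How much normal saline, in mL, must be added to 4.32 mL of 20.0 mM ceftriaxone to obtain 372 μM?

372 μM = 0.372 mM.
V₂ = C₁V₁/C₂ = 20.0 × 4.32 / 0.372 = 232 mL.
Diluent to add = V₂ − V₁ = 232 − 4.32 = 228 mL.

228 mL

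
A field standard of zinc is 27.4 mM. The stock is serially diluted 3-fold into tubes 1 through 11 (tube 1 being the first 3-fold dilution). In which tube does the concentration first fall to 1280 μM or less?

tube 3

Tube n has concentration 27.4 mM / 3ⁿ.
Need 3ⁿ ≥ 27.4 mM / 1280 μM = 21.4, so n ≥ 2.79.
First such tube: n = 3.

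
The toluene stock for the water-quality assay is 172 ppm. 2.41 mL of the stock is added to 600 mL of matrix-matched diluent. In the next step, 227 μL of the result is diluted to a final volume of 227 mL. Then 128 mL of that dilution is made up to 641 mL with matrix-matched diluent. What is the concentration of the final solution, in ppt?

Overall dilution factor = 250.0 × 1000 × 5.008 = 1.25 × 10⁶.
172 ppm / 1.25 × 10⁶ = 1.37 × 10⁻⁴ ppm = 137 ppt.

137 ppt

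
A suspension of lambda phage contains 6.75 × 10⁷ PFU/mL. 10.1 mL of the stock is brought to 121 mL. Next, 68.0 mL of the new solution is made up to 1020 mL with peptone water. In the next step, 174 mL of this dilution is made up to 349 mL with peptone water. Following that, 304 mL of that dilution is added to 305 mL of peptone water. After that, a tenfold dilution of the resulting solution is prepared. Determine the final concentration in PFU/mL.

Overall dilution factor = 11.98 × 15 × 2.006 × 2.003 × 10 = 7221.
6.75 × 10⁷ PFU/mL / 7221 = 9350 PFU/mL.

9350 PFU/mL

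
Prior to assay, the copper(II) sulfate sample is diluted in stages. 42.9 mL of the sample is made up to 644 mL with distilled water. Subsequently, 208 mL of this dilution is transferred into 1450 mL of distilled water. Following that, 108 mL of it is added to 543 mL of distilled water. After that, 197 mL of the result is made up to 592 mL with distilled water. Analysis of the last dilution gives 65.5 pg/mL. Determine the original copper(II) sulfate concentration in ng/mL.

Overall dilution factor = 15.01 × 7.971 × 6.028 × 3.005 = 2168.
Original = 65.5 pg/mL × 2168 = 1.42 × 10⁵ pg/mL = 142 ng/mL.

142 ng/mL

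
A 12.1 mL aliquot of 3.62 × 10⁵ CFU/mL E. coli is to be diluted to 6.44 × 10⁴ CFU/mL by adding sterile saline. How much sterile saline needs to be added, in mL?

55.9 mL

V₂ = C₁V₁/C₂ = 3.62 × 10⁵ × 12.1 / 6.44 × 10⁴ = 68.0 mL.
Diluent to add = V₂ − V₁ = 68.0 − 12.1 = 55.9 mL.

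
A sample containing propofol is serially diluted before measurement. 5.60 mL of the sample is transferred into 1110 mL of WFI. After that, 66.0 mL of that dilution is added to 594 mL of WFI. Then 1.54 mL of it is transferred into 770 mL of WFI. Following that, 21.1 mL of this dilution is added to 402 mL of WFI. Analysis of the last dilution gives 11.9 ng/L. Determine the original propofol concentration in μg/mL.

238 μg/mL

Overall dilution factor = 199.2 × 10 × 501 × 20.05 = 2.00 × 10⁷.
Original = 11.9 ng/L × 2.00 × 10⁷ = 2.38 × 10⁸ ng/L = 238 μg/mL.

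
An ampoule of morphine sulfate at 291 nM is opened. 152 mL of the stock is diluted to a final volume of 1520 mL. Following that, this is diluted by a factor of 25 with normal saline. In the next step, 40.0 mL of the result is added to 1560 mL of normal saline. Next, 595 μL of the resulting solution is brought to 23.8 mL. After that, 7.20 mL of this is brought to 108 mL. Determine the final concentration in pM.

Overall dilution factor = 10 × 25 × 40 × 40 × 15 = 6.00 × 10⁶.
291 nM / 6.00 × 10⁶ = 4.85 × 10⁻⁵ nM = 0.0485 pM.

0.0485 pM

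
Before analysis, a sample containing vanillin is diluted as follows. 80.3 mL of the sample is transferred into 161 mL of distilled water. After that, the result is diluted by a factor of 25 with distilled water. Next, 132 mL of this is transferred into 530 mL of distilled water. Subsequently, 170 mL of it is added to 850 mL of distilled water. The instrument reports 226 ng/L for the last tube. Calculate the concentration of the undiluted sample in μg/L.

511 μg/L

Overall dilution factor = 3.005 × 25 × 5.015 × 6 = 2261.
Original = 226 ng/L × 2261 = 5.11 × 10⁵ ng/L = 511 μg/L.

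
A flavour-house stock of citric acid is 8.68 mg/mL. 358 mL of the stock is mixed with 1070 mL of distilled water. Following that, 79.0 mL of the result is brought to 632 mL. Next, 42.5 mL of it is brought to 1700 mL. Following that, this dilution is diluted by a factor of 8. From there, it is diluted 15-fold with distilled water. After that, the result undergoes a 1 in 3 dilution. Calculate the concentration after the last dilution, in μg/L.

18.9 μg/L

Overall dilution factor = 3.989 × 8 × 40 × 8 × 15 × 3 = 4.60 × 10⁵.
8.68 mg/mL / 4.60 × 10⁵ = 1.89 × 10⁻⁵ mg/mL = 18.9 μg/L.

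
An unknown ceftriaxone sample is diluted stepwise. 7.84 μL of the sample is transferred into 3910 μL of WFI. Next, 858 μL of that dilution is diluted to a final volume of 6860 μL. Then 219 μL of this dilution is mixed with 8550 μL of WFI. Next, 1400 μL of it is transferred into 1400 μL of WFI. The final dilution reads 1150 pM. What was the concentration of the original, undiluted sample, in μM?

Overall dilution factor = 499.7 × 7.995 × 40.04 × 2 = 3.20 × 10⁵.
Original = 1150 pM × 3.20 × 10⁵ = 3.68 × 10⁸ pM = 368 μM.

368 μM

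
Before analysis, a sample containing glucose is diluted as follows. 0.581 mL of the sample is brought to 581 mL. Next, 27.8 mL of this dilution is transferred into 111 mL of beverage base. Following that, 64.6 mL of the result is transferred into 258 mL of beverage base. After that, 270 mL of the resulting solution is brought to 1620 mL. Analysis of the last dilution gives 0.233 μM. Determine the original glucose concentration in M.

Overall dilution factor = 1000 × 4.993 × 4.994 × 6 = 1.50 × 10⁵.
Original = 0.233 μM × 1.50 × 10⁵ = 3.49 × 10⁴ μM = 0.0349 M.

0.0349 M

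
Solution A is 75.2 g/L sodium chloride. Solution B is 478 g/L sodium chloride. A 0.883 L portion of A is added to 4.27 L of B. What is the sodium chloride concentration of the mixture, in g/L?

409 g/L

C_mix = (C_A·V_A + C_B·V_B)/(V_A + V_B) = (75.2×0.883 + 478×4.27) / 5.153 = 409 g/L.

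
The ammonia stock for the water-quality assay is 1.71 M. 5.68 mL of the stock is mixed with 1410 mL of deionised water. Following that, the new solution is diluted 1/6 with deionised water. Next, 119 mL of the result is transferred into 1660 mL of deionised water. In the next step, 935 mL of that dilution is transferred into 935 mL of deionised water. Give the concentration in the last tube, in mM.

0.0382 mM

Overall dilution factor = 249.2 × 6 × 14.95 × 2 = 4.47 × 10⁴.
1.71 M / 4.47 × 10⁴ = 3.82 × 10⁻⁵ M = 0.0382 mM.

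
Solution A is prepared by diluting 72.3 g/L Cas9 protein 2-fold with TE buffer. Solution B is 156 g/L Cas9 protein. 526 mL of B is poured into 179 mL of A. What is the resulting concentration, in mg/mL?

C_A = 72.3 g/L / 2 = 36.1 g/L.
C_mix = (C_A·V_A + C_B·V_B)/(V_A + V_B) = (36.1×179 + 156×526) / 705.0 = 126 g/L = 126 mg/mL.

126 mg/mL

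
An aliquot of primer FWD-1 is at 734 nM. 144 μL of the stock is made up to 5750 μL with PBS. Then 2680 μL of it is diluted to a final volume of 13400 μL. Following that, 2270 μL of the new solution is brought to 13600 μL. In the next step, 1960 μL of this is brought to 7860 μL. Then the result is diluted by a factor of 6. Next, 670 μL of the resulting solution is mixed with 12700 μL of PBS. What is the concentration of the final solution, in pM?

Overall dilution factor = 39.93 × 5 × 5.991 × 4.010 × 6 × 19.96 = 5.74 × 10⁵.
734 nM / 5.74 × 10⁵ = 1.28 × 10⁻³ nM = 1.28 pM.

1.28 pM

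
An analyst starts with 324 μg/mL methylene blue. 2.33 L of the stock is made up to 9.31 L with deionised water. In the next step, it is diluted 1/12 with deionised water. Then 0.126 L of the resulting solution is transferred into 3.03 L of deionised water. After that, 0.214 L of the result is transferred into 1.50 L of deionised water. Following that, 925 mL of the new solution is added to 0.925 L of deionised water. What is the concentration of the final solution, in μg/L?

16.8 μg/L

Overall dilution factor = 3.996 × 12 × 25.05 × 8.009 × 2 = 1.92 × 10⁴.
324 μg/mL / 1.92 × 10⁴ = 0.0168 μg/mL = 16.8 μg/L.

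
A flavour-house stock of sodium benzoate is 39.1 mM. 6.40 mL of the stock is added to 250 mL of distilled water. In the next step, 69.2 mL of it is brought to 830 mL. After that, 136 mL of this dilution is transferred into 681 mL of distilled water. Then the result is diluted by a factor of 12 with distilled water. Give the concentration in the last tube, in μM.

Overall dilution factor = 40.06 × 11.99 × 6.007 × 12 = 3.46 × 10⁴.
39.1 mM / 3.46 × 10⁴ = 1.13 × 10⁻³ mM = 1.13 μM.

1.13 μM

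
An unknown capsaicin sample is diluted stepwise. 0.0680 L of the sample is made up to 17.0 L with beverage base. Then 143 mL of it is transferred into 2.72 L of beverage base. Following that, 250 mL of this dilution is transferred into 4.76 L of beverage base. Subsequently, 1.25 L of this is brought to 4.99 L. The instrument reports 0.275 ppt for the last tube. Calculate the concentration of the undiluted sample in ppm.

0.110 ppm

Overall dilution factor = 250 × 20.02 × 20.04 × 3.992 = 4.00 × 10⁵.
Original = 0.275 ppt × 4.00 × 10⁵ = 1.10 × 10⁵ ppt = 0.110 ppm.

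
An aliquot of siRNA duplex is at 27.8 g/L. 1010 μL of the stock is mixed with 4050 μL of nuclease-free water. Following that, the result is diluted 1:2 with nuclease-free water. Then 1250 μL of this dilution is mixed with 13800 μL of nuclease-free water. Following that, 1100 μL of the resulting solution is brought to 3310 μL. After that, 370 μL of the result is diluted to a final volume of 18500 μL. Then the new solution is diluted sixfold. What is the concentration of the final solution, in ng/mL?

Overall dilution factor = 5.010 × 2 × 12.04 × 3.009 × 50 × 6 = 1.09 × 10⁵.
27.8 g/L / 1.09 × 10⁵ = 2.55 × 10⁻⁴ g/L = 255 ng/mL.

255 ng/mL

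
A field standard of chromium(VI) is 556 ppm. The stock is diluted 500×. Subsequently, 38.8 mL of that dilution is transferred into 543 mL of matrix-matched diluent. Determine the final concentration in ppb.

74.2 ppb

Overall dilution factor = 500 × 14.99 = 7497.
556 ppm / 7497 = 0.0742 ppm = 74.2 ppb.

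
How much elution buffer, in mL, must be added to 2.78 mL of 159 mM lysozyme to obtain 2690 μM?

162 mL

2690 μM = 2.69 mM.
V₂ = C₁V₁/C₂ = 159 × 2.78 / 2.69 = 164 mL.
Diluent to add = V₂ − V₁ = 164 − 2.78 = 162 mL.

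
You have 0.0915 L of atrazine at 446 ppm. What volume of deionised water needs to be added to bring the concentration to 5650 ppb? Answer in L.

5650 ppb = 5.65 ppm.
V₂ = C₁V₁/C₂ = 446 × 0.0915 / 5.65 = 7.22 L.
Diluent to add = V₂ − V₁ = 7.22 − 0.0915 = 7.13 L.

7.13 L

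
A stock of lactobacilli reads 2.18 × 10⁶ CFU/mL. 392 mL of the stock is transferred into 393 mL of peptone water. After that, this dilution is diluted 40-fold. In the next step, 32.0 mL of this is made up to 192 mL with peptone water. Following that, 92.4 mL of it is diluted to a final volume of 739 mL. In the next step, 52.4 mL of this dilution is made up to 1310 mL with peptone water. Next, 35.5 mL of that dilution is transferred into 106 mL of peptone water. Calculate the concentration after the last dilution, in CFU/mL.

5.69 CFU/mL

Overall dilution factor = 2.003 × 40 × 6 × 7.998 × 25 × 3.986 = 3.83 × 10⁵.
2.18 × 10⁶ CFU/mL / 3.83 × 10⁵ = 5.69 CFU/mL.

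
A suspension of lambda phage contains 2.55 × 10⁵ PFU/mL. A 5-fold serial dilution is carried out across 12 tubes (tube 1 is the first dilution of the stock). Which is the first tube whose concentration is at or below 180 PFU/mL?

tube 5

Tube n has concentration 2.55 × 10⁵ PFU/mL / 5ⁿ.
Need 5ⁿ ≥ 2.55 × 10⁵ PFU/mL / 180 PFU/mL = 1417, so n ≥ 4.51.
First such tube: n = 5.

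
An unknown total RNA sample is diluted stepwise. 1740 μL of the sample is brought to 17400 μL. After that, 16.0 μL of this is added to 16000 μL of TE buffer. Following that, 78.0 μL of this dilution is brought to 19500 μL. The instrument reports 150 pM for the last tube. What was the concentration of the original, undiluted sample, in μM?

375 μM

Overall dilution factor = 10 × 1001 × 250 = 2.50 × 10⁶.
Original = 150 pM × 2.50 × 10⁶ = 3.75 × 10⁸ pM = 375 μM.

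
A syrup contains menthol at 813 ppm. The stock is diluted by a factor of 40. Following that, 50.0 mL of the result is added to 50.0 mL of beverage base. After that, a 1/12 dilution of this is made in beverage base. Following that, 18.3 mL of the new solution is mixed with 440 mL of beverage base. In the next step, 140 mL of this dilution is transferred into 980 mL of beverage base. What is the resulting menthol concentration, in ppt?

4230 ppt

Overall dilution factor = 40 × 2 × 12 × 25.04 × 8 = 1.92 × 10⁵.
813 ppm / 1.92 × 10⁵ = 4.23 × 10⁻³ ppm = 4230 ppt.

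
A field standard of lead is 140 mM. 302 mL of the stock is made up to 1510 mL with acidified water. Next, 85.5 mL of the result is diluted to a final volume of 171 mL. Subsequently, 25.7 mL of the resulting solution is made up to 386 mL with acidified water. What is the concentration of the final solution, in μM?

932 μM

Overall dilution factor = 5 × 2 × 15.02 = 150.
140 mM / 150 = 0.932 mM = 932 μM.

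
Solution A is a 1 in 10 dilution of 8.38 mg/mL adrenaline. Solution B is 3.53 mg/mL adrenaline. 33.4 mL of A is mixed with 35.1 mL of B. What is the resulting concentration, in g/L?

2.22 g/L

C_A = 8.38 mg/mL / 10 = 0.838 mg/mL.
C_mix = (C_A·V_A + C_B·V_B)/(V_A + V_B) = (0.838×33.4 + 3.53×35.1) / 68.50 = 2.22 mg/mL = 2.22 g/L.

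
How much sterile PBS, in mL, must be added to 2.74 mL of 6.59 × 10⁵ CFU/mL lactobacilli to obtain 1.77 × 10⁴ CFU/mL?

99.3 mL

V₂ = C₁V₁/C₂ = 6.59 × 10⁵ × 2.74 / 1.77 × 10⁴ = 102 mL.
Diluent to add = V₂ − V₁ = 102 − 2.74 = 99.3 mL.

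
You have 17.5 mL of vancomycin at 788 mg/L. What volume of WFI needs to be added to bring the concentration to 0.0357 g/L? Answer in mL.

0.0357 g/L = 35.7 mg/L.
V₂ = C₁V₁/C₂ = 788 × 17.5 / 35.7 = 386 mL.
Diluent to add = V₂ − V₁ = 386 − 17.5 = 369 mL.

369 mL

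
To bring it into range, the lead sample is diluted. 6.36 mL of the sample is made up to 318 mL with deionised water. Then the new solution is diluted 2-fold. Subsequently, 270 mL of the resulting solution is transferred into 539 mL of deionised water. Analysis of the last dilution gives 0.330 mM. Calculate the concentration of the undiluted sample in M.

Overall dilution factor = 50 × 2 × 2.996 = 300.
Original = 0.330 mM × 300 = 98.9 mM = 0.0989 M.

0.0989 M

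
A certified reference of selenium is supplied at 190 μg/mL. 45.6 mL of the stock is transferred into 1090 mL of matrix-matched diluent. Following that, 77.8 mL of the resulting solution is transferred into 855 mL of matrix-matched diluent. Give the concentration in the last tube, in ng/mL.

Overall dilution factor = 24.90 × 11.99 = 299.
190 μg/mL / 299 = 0.636 μg/mL = 636 ng/mL.

636 ng/mL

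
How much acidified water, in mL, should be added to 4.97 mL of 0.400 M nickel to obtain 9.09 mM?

9.09 mM = 9.09 × 10⁻³ M.
V₂ = C₁V₁/C₂ = 0.400 × 4.97 / 9.09 × 10⁻³ = 219 mL.
Diluent to add = V₂ − V₁ = 219 − 4.97 = 214 mL.

214 mL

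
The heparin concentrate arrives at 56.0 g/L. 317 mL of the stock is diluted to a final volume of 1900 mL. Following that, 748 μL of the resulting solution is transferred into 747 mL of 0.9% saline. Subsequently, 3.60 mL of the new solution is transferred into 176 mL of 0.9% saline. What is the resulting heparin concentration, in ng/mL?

187 ng/mL

Overall dilution factor = 5.994 × 999.7 × 49.89 = 2.99 × 10⁵.
56.0 g/L / 2.99 × 10⁵ = 1.87 × 10⁻⁴ g/L = 187 ng/mL.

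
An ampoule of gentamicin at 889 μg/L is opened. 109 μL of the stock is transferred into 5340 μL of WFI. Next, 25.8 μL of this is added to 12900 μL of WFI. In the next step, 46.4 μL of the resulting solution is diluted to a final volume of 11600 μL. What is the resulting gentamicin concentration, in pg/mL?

Overall dilution factor = 49.99 × 501 × 250 = 6.26 × 10⁶.
889 μg/L / 6.26 × 10⁶ = 1.42 × 10⁻⁴ μg/L = 0.142 pg/mL.

0.142 pg/mL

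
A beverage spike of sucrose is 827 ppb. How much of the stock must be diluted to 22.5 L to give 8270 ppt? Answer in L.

0.225 L

8270 ppt = 8.27 ppb.
V₁ = C₂V₂/C₁ = 8.27 × 22.5 / 827 = 0.225 L.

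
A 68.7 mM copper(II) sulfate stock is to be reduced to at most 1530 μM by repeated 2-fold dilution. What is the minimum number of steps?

Need 2ⁿ ≥ 44.9, so n ≥ log(44.9)/log(2) = 5.49.
Minimum whole steps: n = 6.

6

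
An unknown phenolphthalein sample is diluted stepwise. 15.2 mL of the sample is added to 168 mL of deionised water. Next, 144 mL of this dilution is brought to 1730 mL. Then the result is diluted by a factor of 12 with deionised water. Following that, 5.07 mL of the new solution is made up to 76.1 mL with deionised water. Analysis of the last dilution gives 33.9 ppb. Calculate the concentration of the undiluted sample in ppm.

Overall dilution factor = 12.05 × 12.01 × 12 × 15.01 = 2.61 × 10⁴.
Original = 33.9 ppb × 2.61 × 10⁴ = 8.84 × 10⁵ ppb = 884 ppm.

884 ppm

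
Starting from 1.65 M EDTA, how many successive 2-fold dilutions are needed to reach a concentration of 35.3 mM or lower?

Need 2ⁿ ≥ 46.7, so n ≥ log(46.7)/log(2) = 5.55.
Minimum whole steps: n = 6.

6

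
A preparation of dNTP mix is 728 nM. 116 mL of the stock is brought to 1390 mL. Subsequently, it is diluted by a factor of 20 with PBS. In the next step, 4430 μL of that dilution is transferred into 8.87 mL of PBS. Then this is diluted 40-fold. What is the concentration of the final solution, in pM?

25.3 pM

Overall dilution factor = 11.98 × 20 × 3.002 × 40 = 2.88 × 10⁴.
728 nM / 2.88 × 10⁴ = 0.0253 nM = 25.3 pM.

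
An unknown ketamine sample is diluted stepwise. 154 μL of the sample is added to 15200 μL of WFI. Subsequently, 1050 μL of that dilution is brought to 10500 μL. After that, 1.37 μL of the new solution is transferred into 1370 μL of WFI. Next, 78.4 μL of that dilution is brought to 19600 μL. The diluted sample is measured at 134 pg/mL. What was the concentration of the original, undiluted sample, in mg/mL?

33.4 mg/mL

Overall dilution factor = 99.70 × 10 × 1001 × 250 = 2.50 × 10⁸.
Original = 134 pg/mL × 2.50 × 10⁸ = 3.34 × 10¹⁰ pg/mL = 33.4 mg/mL.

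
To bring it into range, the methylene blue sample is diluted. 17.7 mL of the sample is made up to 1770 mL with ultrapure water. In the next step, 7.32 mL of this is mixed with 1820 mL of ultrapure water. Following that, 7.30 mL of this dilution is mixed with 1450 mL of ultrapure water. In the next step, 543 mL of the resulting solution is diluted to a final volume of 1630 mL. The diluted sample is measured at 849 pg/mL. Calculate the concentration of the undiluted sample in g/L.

12.7 g/L

Overall dilution factor = 100 × 249.6 × 199.6 × 3.002 = 1.50 × 10⁷.
Original = 849 pg/mL × 1.50 × 10⁷ = 1.27 × 10¹⁰ pg/mL = 12.7 g/L.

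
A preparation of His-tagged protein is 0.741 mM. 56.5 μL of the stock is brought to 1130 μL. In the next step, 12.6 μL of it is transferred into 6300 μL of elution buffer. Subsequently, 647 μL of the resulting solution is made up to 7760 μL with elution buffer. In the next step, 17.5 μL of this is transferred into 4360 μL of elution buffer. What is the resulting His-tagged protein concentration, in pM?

Overall dilution factor = 20 × 501 × 11.99 × 250.1 = 3.01 × 10⁷.
0.741 mM / 3.01 × 10⁷ = 2.46 × 10⁻⁸ mM = 24.6 pM.

24.6 pM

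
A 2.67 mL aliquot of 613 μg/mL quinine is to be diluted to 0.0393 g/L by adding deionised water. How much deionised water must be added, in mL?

39.0 mL

0.0393 g/L = 39.3 μg/mL.
V₂ = C₁V₁/C₂ = 613 × 2.67 / 39.3 = 41.6 mL.
Diluent to add = V₂ − V₁ = 41.6 − 2.67 = 39.0 mL.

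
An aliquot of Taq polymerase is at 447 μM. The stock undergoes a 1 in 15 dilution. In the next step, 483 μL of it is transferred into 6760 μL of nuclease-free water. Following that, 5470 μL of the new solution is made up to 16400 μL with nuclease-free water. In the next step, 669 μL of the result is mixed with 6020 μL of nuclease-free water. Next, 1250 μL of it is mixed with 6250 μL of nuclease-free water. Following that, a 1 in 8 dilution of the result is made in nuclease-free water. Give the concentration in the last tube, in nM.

1.38 nM

Overall dilution factor = 15 × 15.00 × 2.998 × 9.999 × 6 × 8 = 3.24 × 10⁵.
447 μM / 3.24 × 10⁵ = 1.38 × 10⁻³ μM = 1.38 nM.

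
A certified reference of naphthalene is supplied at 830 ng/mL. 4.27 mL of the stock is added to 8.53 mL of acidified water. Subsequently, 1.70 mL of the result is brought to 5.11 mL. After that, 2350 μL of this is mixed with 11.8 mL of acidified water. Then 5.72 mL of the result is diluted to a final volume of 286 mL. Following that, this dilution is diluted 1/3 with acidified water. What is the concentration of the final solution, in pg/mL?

Overall dilution factor = 2.998 × 3.006 × 6.021 × 50 × 3 = 8138.
830 ng/mL / 8138 = 0.102 ng/mL = 102 pg/mL.

102 pg/mL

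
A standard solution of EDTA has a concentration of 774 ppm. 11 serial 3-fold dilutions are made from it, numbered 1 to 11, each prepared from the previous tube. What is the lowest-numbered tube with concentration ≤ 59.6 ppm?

Tube n has concentration 774 ppm / 3ⁿ.
Need 3ⁿ ≥ 774 ppm / 59.6 ppm = 13.0, so n ≥ 2.33.
First such tube: n = 3.

tube 3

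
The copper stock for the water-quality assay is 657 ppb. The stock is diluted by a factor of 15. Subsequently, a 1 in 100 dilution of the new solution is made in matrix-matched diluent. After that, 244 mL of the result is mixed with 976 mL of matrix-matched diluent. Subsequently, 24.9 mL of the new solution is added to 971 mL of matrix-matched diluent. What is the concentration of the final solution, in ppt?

Overall dilution factor = 15 × 100 × 5 × 40.00 = 3.00 × 10⁵.
657 ppb / 3.00 × 10⁵ = 2.19 × 10⁻³ ppb = 2.19 ppt.

2.19 ppt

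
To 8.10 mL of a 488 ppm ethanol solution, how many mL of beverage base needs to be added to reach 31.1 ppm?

V₂ = C₁V₁/C₂ = 488 × 8.10 / 31.1 = 127 mL.
Diluent to add = V₂ − V₁ = 127 − 8.10 = 119 mL.

119 mL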